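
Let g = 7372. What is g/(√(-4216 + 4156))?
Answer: -3686*I*√15/15 ≈ -951.72*I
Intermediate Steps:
g/(√(-4216 + 4156)) = 7372/(√(-4216 + 4156)) = 7372/(√(-60)) = 7372/((2*I*√15)) = 7372*(-I*√15/30) = -3686*I*√15/15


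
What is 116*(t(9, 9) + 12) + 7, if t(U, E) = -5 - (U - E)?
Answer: 819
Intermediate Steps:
t(U, E) = -5 + E - U (t(U, E) = -5 + (E - U) = -5 + E - U)
116*(t(9, 9) + 12) + 7 = 116*((-5 + 9 - 1*9) + 12) + 7 = 116*((-5 + 9 - 9) + 12) + 7 = 116*(-5 + 12) + 7 = 116*7 + 7 = 812 + 7 = 819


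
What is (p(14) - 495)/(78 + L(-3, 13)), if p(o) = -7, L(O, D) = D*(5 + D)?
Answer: -251/156 ≈ -1.6090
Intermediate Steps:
(p(14) - 495)/(78 + L(-3, 13)) = (-7 - 495)/(78 + 13*(5 + 13)) = -502/(78 + 13*18) = -502/(78 + 234) = -502/312 = -502*1/312 = -251/156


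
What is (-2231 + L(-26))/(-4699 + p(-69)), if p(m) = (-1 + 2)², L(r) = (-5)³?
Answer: 1178/2349 ≈ 0.50149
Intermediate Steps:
L(r) = -125
p(m) = 1 (p(m) = 1² = 1)
(-2231 + L(-26))/(-4699 + p(-69)) = (-2231 - 125)/(-4699 + 1) = -2356/(-4698) = -2356*(-1/4698) = 1178/2349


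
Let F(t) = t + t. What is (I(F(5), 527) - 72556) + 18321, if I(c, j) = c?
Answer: -54225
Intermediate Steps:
F(t) = 2*t
(I(F(5), 527) - 72556) + 18321 = (2*5 - 72556) + 18321 = (10 - 72556) + 18321 = -72546 + 18321 = -54225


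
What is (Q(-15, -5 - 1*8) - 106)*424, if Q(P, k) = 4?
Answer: -43248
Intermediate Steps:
(Q(-15, -5 - 1*8) - 106)*424 = (4 - 106)*424 = -102*424 = -43248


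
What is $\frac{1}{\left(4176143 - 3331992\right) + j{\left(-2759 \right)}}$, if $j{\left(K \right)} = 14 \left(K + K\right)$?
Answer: $\frac{1}{766899} \approx 1.304 \cdot 10^{-6}$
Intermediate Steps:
$j{\left(K \right)} = 28 K$ ($j{\left(K \right)} = 14 \cdot 2 K = 28 K$)
$\frac{1}{\left(4176143 - 3331992\right) + j{\left(-2759 \right)}} = \frac{1}{\left(4176143 - 3331992\right) + 28 \left(-2759\right)} = \frac{1}{\left(4176143 - 3331992\right) - 77252} = \frac{1}{844151 - 77252} = \frac{1}{766899}$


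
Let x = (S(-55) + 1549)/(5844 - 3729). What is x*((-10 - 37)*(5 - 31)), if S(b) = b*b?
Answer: 118924/45 ≈ 2642.8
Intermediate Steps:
S(b) = b²
x = 4574/2115 (x = ((-55)² + 1549)/(5844 - 3729) = (3025 + 1549)/2115 = 4574*(1/2115) = 4574/2115 ≈ 2.1626)
x*((-10 - 37)*(5 - 31)) = 4574*((-10 - 37)*(5 - 31))/2115 = 4574*(-47*(-26))/2115 = (4574/2115)*1222 = 118924/45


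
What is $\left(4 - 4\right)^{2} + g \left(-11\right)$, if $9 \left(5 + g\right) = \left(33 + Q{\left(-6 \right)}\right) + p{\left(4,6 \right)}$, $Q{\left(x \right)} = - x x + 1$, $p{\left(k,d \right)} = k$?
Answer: $\frac{473}{9} \approx 52.556$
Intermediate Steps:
$Q{\left(x \right)} = 1 - x^{2}$ ($Q{\left(x \right)} = - x^{2} + 1 = 1 - x^{2}$)
$g = - \frac{43}{9}$ ($g = -5 + \frac{\left(33 + \left(1 - \left(-6\right)^{2}\right)\right) + 4}{9} = -5 + \frac{\left(33 + \left(1 - 36\right)\right) + 4}{9} = -5 + \frac{\left(33 - 35\right) + 4}{9} = -5 + \frac{-2 + 4}{9} = -5 + \frac{1}{9} \cdot 2 = -5 + \frac{2}{9} = - \frac{43}{9} \approx -4.7778$)
$\left(4 - 4\right)^{2} + g \left(-11\right) = \left(4 - 4\right)^{2} - - \frac{473}{9} = 0^{2} + \frac{473}{9} = 0 + \frac{473}{9} = \frac{473}{9}$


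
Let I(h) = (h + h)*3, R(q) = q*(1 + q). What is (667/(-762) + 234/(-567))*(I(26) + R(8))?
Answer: -783218/2667 ≈ -293.67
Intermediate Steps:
I(h) = 6*h (I(h) = (2*h)*3 = 6*h)
(667/(-762) + 234/(-567))*(I(26) + R(8)) = (667/(-762) + 234/(-567))*(6*26 + 8*(1 + 8)) = (667*(-1/762) + 234*(-1/567))*(156 + 8*9) = (-667/762 - 26/63)*(156 + 72) = -20611/16002*228 = -783218/2667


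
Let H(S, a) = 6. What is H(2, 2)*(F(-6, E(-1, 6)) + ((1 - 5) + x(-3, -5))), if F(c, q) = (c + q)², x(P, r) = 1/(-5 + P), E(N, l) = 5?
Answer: -75/4 ≈ -18.750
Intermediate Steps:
H(2, 2)*(F(-6, E(-1, 6)) + ((1 - 5) + x(-3, -5))) = 6*((-6 + 5)² + ((1 - 5) + 1/(-5 - 3))) = 6*((-1)² + (-4 + 1/(-8))) = 6*(1 + (-4 - ⅛)) = 6*(1 - 33/8) = 6*(-25/8) = -75/4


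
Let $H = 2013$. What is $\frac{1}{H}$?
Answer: $\frac{1}{2013} \approx 0.00049677$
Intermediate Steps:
$\frac{1}{H} = \frac{1}{2013}$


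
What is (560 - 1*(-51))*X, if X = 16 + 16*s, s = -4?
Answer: -29328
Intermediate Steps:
X = -48 (X = 16 + 16*(-4) = 16 - 64 = -48)
(560 - 1*(-51))*X = (560 - 1*(-51))*(-48) = (560 + 51)*(-48) = 611*(-48) = -29328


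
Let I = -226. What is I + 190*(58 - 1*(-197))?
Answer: 48224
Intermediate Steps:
I + 190*(58 - 1*(-197)) = -226 + 190*(58 - 1*(-197)) = -226 + 190*(58 + 197) = -226 + 190*255 = -226 + 48450 = 48224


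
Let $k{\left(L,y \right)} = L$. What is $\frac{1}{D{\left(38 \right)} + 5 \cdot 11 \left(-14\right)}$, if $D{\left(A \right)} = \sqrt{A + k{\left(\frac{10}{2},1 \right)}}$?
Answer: $- \frac{770}{592857} - \frac{\sqrt{43}}{592857} \approx -0.0013099$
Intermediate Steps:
$D{\left(A \right)} = \sqrt{5 + A}$ ($D{\left(A \right)} = \sqrt{A + \frac{10}{2}} = \sqrt{A + 10 \cdot \frac{1}{2}} = \sqrt{A + 5} = \sqrt{5 + A}$)
$\frac{1}{D{\left(38 \right)} + 5 \cdot 11 \left(-14\right)} = \frac{1}{\sqrt{5 + 38} + 5 \cdot 11 \left(-14\right)} = \frac{1}{\sqrt{43} + 55 \left(-14\right)} = \frac{1}{\sqrt{43} - 770} = \frac{1}{-770 + \sqrt{43}}$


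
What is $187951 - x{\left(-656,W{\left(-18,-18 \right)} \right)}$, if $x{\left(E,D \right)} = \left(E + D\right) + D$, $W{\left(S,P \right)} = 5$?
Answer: $188597$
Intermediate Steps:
$x{\left(E,D \right)} = E + 2 D$ ($x{\left(E,D \right)} = \left(D + E\right) + D = E + 2 D$)
$187951 - x{\left(-656,W{\left(-18,-18 \right)} \right)} = 187951 - \left(-656 + 2 \cdot 5\right) = 187951 - \left(-656 + 10\right) = 187951 - -646 = 187951 + 646 = 188597$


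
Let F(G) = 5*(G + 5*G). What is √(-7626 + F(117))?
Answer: 14*I*√21 ≈ 64.156*I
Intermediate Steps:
F(G) = 30*G (F(G) = 5*(6*G) = 30*G)
√(-7626 + F(117)) = √(-7626 + 30*117) = √(-7626 + 3510) = √(-4116) = 14*I*√21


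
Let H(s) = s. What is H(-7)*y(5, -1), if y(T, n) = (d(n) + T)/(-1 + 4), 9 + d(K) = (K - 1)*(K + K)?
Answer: 0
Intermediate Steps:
d(K) = -9 + 2*K*(-1 + K) (d(K) = -9 + (K - 1)*(K + K) = -9 + (-1 + K)*(2*K) = -9 + 2*K*(-1 + K))
y(T, n) = -3 - 2*n/3 + T/3 + 2*n²/3 (y(T, n) = ((-9 - 2*n + 2*n²) + T)/(-1 + 4) = (-9 + T - 2*n + 2*n²)/3 = (-9 + T - 2*n + 2*n²)*(⅓) = -3 - 2*n/3 + T/3 + 2*n²/3)
H(-7)*y(5, -1) = -7*(-3 - ⅔*(-1) + (⅓)*5 + (⅔)*(-1)²) = -7*(-3 + ⅔ + 5/3 + (⅔)*1) = -7*(-3 + ⅔ + 5/3 + ⅔) = -7*0 = 0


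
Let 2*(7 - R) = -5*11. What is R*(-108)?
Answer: -3726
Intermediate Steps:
R = 69/2 (R = 7 - (-1)*5*11/2 = 7 - (-1)*55/2 = 7 - ½*(-55) = 7 + 55/2 = 69/2 ≈ 34.500)
R*(-108) = (69/2)*(-108) = -3726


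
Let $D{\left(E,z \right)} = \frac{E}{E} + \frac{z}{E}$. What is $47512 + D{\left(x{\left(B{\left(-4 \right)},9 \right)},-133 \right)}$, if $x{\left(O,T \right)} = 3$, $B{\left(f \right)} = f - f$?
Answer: $\frac{142406}{3} \approx 47469.0$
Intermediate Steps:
$B{\left(f \right)} = 0$
$D{\left(E,z \right)} = 1 + \frac{z}{E}$
$47512 + D{\left(x{\left(B{\left(-4 \right)},9 \right)},-133 \right)} = 47512 + \frac{3 - 133}{3} = 47512 + \frac{1}{3} \left(-130\right) = 47512 - \frac{130}{3} = \frac{142406}{3}$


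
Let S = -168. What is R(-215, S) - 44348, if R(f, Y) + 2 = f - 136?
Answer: -44701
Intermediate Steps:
R(f, Y) = -138 + f (R(f, Y) = -2 + (f - 136) = -2 + (-136 + f) = -138 + f)
R(-215, S) - 44348 = (-138 - 215) - 44348 = -353 - 44348 = -44701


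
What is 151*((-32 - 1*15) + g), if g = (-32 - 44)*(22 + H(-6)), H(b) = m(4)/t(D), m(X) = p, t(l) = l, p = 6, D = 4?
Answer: -276783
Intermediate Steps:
m(X) = 6
H(b) = 3/2 (H(b) = 6/4 = 6*(1/4) = 3/2)
g = -1786 (g = (-32 - 44)*(22 + 3/2) = -76*47/2 = -1786)
151*((-32 - 1*15) + g) = 151*((-32 - 1*15) - 1786) = 151*((-32 - 15) - 1786) = 151*(-47 - 1786) = 151*(-1833) = -276783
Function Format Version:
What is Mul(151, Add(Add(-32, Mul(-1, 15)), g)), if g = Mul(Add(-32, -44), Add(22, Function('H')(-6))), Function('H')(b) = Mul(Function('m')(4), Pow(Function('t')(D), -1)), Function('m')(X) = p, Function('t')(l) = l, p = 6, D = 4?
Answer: -276783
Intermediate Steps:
Function('m')(X) = 6
Function('H')(b) = Rational(3, 2) (Function('H')(b) = Mul(6, Pow(4, -1)) = Mul(6, Rational(1, 4)) = Rational(3, 2))
g = -1786 (g = Mul(Add(-32, -44), Add(22, Rational(3, 2))) = Mul(-76, Rational(47, 2)) = -1786)
Mul(151, Add(Add(-32, Mul(-1, 15)), g)) = Mul(151, Add(Add(-32, Mul(-1, 15)), -1786)) = Mul(151, Add(Add(-32, -15), -1786)) = Mul(151, Add(-47, -1786)) = Mul(151, -1833) = -276783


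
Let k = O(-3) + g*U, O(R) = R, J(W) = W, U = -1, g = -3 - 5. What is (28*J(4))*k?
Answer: 560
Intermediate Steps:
g = -8
k = 5 (k = -3 - 8*(-1) = -3 + 8 = 5)
(28*J(4))*k = (28*4)*5 = 112*5 = 560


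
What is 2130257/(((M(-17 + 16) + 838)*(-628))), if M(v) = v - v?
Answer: -2130257/526264 ≈ -4.0479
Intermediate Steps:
M(v) = 0
2130257/(((M(-17 + 16) + 838)*(-628))) = 2130257/(((0 + 838)*(-628))) = 2130257/((838*(-628))) = 2130257/(-526264) = 2130257*(-1/526264) = -2130257/526264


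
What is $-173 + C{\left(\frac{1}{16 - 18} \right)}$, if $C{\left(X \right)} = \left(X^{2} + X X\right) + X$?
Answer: $-173$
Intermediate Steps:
$C{\left(X \right)} = X + 2 X^{2}$ ($C{\left(X \right)} = \left(X^{2} + X^{2}\right) + X = 2 X^{2} + X = X + 2 X^{2}$)
$-173 + C{\left(\frac{1}{16 - 18} \right)} = -173 + \frac{1 + \frac{2}{16 - 18}}{16 - 18} = -173 + \frac{1 + \frac{2}{-2}}{-2} = -173 - \frac{1 + 2 \left(- \frac{1}{2}\right)}{2} = -173 - \frac{1 - 1}{2} = -173 - 0 = -173 + 0 = -173$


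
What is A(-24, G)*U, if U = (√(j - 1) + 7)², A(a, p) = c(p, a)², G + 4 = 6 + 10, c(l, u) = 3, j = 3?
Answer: 459 + 126*√2 ≈ 637.19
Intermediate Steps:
G = 12 (G = -4 + (6 + 10) = -4 + 16 = 12)
A(a, p) = 9 (A(a, p) = 3² = 9)
U = (7 + √2)² (U = (√(3 - 1) + 7)² = (√2 + 7)² = (7 + √2)² ≈ 70.799)
A(-24, G)*U = 9*(7 + √2)²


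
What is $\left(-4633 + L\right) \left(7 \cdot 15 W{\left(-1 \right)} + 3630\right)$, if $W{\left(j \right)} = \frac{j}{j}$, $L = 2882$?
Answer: $-6539985$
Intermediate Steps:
$W{\left(j \right)} = 1$
$\left(-4633 + L\right) \left(7 \cdot 15 W{\left(-1 \right)} + 3630\right) = \left(-4633 + 2882\right) \left(7 \cdot 15 \cdot 1 + 3630\right) = - 1751 \left(105 \cdot 1 + 3630\right) = - 1751 \left(105 + 3630\right) = \left(-1751\right) 3735 = -6539985$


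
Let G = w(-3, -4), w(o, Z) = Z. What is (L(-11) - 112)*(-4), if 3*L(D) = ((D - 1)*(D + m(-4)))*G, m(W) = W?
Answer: 1408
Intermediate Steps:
G = -4
L(D) = -4*(-1 + D)*(-4 + D)/3 (L(D) = (((D - 1)*(D - 4))*(-4))/3 = (((-1 + D)*(-4 + D))*(-4))/3 = (-4*(-1 + D)*(-4 + D))/3 = -4*(-1 + D)*(-4 + D)/3)
(L(-11) - 112)*(-4) = ((-16/3 - 4/3*(-11)² + (20/3)*(-11)) - 112)*(-4) = ((-16/3 - 4/3*121 - 220/3) - 112)*(-4) = ((-16/3 - 484/3 - 220/3) - 112)*(-4) = (-240 - 112)*(-4) = -352*(-4) = 1408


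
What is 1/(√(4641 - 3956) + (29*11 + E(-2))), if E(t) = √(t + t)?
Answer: 1/(319 + √685 + 2*I) ≈ 0.002897 - 1.679e-5*I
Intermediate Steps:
E(t) = √2*√t (E(t) = √(2*t) = √2*√t)
1/(√(4641 - 3956) + (29*11 + E(-2))) = 1/(√(4641 - 3956) + (29*11 + √2*√(-2))) = 1/(√685 + (319 + √2*(I*√2))) = 1/(√685 + (319 + 2*I)) = 1/(319 + √685 + 2*I)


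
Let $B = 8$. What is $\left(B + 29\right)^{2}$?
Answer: $1369$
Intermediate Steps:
$\left(B + 29\right)^{2} = \left(8 + 29\right)^{2} = 37^{2} = 1369$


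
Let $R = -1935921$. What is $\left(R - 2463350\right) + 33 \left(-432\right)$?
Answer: $-4413527$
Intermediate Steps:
$\left(R - 2463350\right) + 33 \left(-432\right) = \left(-1935921 - 2463350\right) + 33 \left(-432\right) = -4399271 - 14256 = -4413527$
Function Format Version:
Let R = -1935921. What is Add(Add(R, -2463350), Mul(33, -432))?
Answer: -4413527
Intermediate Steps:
Add(Add(R, -2463350), Mul(33, -432)) = Add(Add(-1935921, -2463350), Mul(33, -432)) = Add(-4399271, -14256) = -4413527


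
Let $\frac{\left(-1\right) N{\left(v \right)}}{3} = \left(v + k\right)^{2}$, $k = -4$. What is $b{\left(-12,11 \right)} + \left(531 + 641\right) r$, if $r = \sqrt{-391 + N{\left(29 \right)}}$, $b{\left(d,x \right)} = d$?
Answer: $-12 + 1172 i \sqrt{2266} \approx -12.0 + 55790.0 i$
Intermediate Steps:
$N{\left(v \right)} = - 3 \left(-4 + v\right)^{2}$ ($N{\left(v \right)} = - 3 \left(v - 4\right)^{2} = - 3 \left(-4 + v\right)^{2}$)
$r = i \sqrt{2266}$ ($r = \sqrt{-391 - 3 \left(-4 + 29\right)^{2}} = \sqrt{-391 - 3 \cdot 25^{2}} = \sqrt{-391 - 1875} = \sqrt{-2266} = i \sqrt{2266} \approx 47.603 i$)
$b{\left(-12,11 \right)} + \left(531 + 641\right) r = -12 + \left(531 + 641\right) i \sqrt{2266} = -12 + 1172 i \sqrt{2266}$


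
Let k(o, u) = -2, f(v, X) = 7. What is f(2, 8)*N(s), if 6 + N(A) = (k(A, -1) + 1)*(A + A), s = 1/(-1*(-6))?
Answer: -133/3 ≈ -44.333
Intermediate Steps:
s = ⅙ (s = 1/6 = ⅙ ≈ 0.16667)
N(A) = -6 - 2*A (N(A) = -6 + (-2 + 1)*(A + A) = -6 - 2*A)
f(2, 8)*N(s) = 7*(-6 - 2*⅙) = 7*(-6 - ⅓) = 7*(-19/3) = -133/3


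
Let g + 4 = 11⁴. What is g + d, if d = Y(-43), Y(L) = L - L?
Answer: 14637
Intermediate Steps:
Y(L) = 0
d = 0
g = 14637 (g = -4 + 11⁴ = -4 + 14641 = 14637)
g + d = 14637 + 0 = 14637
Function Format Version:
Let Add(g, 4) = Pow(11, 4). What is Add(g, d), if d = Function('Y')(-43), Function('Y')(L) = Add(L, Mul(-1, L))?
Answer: 14637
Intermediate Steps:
Function('Y')(L) = 0
d = 0
g = 14637 (g = Add(-4, Pow(11, 4)) = Add(-4, 14641) = 14637)
Add(g, d) = Add(14637, 0) = 14637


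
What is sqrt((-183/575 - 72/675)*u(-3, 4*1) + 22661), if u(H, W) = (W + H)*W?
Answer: sqrt(2697023217)/345 ≈ 150.53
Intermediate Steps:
u(H, W) = W*(H + W) (u(H, W) = (H + W)*W = W*(H + W))
sqrt((-183/575 - 72/675)*u(-3, 4*1) + 22661) = sqrt((-183/575 - 72/675)*((4*1)*(-3 + 4*1)) + 22661) = sqrt((-183*1/575 - 72*1/675)*(4*(-3 + 4)) + 22661) = sqrt((-183/575 - 8/75)*(4*1) + 22661) = sqrt(-733/1725*4 + 22661) = sqrt(-2932/1725 + 22661) = sqrt(39087293/1725) = sqrt(2697023217)/345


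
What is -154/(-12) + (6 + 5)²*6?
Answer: 4433/6 ≈ 738.83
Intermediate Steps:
-154/(-12) + (6 + 5)²*6 = -154*(-1)/12 + 11²*6 = -14*(-11/12) + 121*6 = 77/6 + 726 = 4433/6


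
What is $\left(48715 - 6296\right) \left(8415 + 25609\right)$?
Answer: $1443264056$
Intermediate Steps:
$\left(48715 - 6296\right) \left(8415 + 25609\right) = 42419 \cdot 34024 = 1443264056$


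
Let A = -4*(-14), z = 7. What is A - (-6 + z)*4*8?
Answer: 24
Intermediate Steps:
A = 56
A - (-6 + z)*4*8 = 56 - (-6 + 7)*4*8 = 56 - 4*8 = 56 - 32 = 24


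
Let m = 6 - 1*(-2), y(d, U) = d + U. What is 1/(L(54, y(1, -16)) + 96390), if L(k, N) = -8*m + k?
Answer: 1/96380 ≈ 1.0376e-5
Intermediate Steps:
y(d, U) = U + d
m = 8 (m = 6 + 2 = 8)
L(k, N) = -64 + k (L(k, N) = -8*8 + k = -64 + k)
1/(L(54, y(1, -16)) + 96390) = 1/((-64 + 54) + 96390) = 1/(-10 + 96390) = 1/96380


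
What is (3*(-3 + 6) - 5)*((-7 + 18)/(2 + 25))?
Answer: 44/27 ≈ 1.6296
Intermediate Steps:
(3*(-3 + 6) - 5)*((-7 + 18)/(2 + 25)) = (3*3 - 5)*(11/27) = (9 - 5)*(11*(1/27)) = 4*(11/27) = 44/27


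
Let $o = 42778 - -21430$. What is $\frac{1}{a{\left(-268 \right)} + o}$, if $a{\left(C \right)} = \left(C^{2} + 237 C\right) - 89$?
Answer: $\frac{1}{72427} \approx 1.3807 \cdot 10^{-5}$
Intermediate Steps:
$o = 64208$ ($o = 42778 + 21430 = 64208$)
$a{\left(C \right)} = -89 + C^{2} + 237 C$
$\frac{1}{a{\left(-268 \right)} + o} = \frac{1}{\left(-89 + \left(-268\right)^{2} + 237 \left(-268\right)\right) + 64208} = \frac{1}{\left(-89 + 71824 - 63516\right) + 64208} = \frac{1}{8219 + 64208} = \frac{1}{72427}$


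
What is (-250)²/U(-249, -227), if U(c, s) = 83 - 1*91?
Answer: -15625/2 ≈ -7812.5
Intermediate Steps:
U(c, s) = -8 (U(c, s) = 83 - 91 = -8)
(-250)²/U(-249, -227) = (-250)²/(-8) = 62500*(-⅛) = -15625/2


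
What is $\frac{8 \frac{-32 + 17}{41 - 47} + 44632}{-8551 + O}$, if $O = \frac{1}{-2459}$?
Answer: $- \frac{18299878}{3504485} \approx -5.2218$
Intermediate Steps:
$O = - \frac{1}{2459} \approx -0.00040667$
$\frac{8 \frac{-32 + 17}{41 - 47} + 44632}{-8551 + O} = \frac{8 \frac{-32 + 17}{41 - 47} + 44632}{-8551 - \frac{1}{2459}} = \frac{8 \left(- \frac{15}{-6}\right) + 44632}{- \frac{21026910}{2459}} = \left(8 \left(\left(-15\right) \left(- \frac{1}{6}\right)\right) + 44632\right) \left(- \frac{2459}{21026910}\right) = \left(8 \cdot \frac{5}{2} + 44632\right) \left(- \frac{2459}{21026910}\right) = \left(20 + 44632\right) \left(- \frac{2459}{21026910}\right) = 44652 \left(- \frac{2459}{21026910}\right) = - \frac{18299878}{3504485}$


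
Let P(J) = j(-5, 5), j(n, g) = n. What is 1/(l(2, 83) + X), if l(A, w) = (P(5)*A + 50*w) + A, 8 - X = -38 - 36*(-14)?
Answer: 1/3684 ≈ 0.00027144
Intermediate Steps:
X = -458 (X = 8 - (-38 - 36*(-14)) = 8 - (-38 + 504) = 8 - 1*466 = 8 - 466 = -458)
P(J) = -5
l(A, w) = -4*A + 50*w (l(A, w) = (-5*A + 50*w) + A = -4*A + 50*w)
1/(l(2, 83) + X) = 1/((-4*2 + 50*83) - 458) = 1/((-8 + 4150) - 458) = 1/(4142 - 458) = 1/3684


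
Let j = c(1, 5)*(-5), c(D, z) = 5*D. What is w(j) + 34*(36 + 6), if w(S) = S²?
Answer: 2053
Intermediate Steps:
j = -25 (j = (5*1)*(-5) = 5*(-5) = -25)
w(j) + 34*(36 + 6) = (-25)² + 34*(36 + 6) = 625 + 34*42 = 625 + 1428 = 2053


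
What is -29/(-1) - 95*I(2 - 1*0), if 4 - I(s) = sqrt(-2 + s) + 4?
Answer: 29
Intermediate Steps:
I(s) = -sqrt(-2 + s) (I(s) = 4 - (sqrt(-2 + s) + 4) = 4 - (4 + sqrt(-2 + s)) = 4 + (-4 - sqrt(-2 + s)) = -sqrt(-2 + s))
-29/(-1) - 95*I(2 - 1*0) = -29/(-1) - (-95)*sqrt(-2 + (2 - 1*0)) = -29*(-1) - (-95)*sqrt(-2 + (2 + 0)) = 29 - (-95)*sqrt(-2 + 2) = 29 - (-95)*sqrt(0) = 29 - (-95)*0 = 29 - 95*0 = 29 + 0 = 29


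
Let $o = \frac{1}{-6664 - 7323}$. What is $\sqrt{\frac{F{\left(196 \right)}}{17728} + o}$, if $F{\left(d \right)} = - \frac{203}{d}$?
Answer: $\frac{3 i \sqrt{2718127236839}}{433932688} \approx 0.011398 i$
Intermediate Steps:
$o = - \frac{1}{13987}$ ($o = \frac{1}{-13987} = - \frac{1}{13987} \approx -7.1495 \cdot 10^{-5}$)
$\sqrt{\frac{F{\left(196 \right)}}{17728} + o} = \sqrt{\frac{\left(-203\right) \frac{1}{196}}{17728} - \frac{1}{13987}} = \sqrt{\left(-203\right) \frac{1}{196} \cdot \frac{1}{17728} - \frac{1}{13987}} = \sqrt{\left(- \frac{29}{28}\right) \frac{1}{17728} - \frac{1}{13987}} = \sqrt{- \frac{29}{496384} - \frac{1}{13987}} = \sqrt{- \frac{902007}{6942923008}} = \frac{3 i \sqrt{2718127236839}}{433932688}$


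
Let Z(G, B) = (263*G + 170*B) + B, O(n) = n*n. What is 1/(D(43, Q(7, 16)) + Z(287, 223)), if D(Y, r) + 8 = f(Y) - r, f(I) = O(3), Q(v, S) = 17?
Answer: 1/113598 ≈ 8.8030e-6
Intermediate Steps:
O(n) = n**2
f(I) = 9 (f(I) = 3**2 = 9)
Z(G, B) = 171*B + 263*G (Z(G, B) = (170*B + 263*G) + B = 171*B + 263*G)
D(Y, r) = 1 - r (D(Y, r) = -8 + (9 - r) = 1 - r)
1/(D(43, Q(7, 16)) + Z(287, 223)) = 1/((1 - 1*17) + (171*223 + 263*287)) = 1/((1 - 17) + (38133 + 75481)) = 1/(-16 + 113614) = 1/113598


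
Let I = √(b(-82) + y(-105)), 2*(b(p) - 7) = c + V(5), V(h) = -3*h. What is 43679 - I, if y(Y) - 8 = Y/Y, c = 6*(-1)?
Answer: 43679 - √22/2 ≈ 43677.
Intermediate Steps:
c = -6
b(p) = -7/2 (b(p) = 7 + (-6 - 3*5)/2 = 7 + (-6 - 15)/2 = 7 + (½)*(-21) = 7 - 21/2 = -7/2)
y(Y) = 9 (y(Y) = 8 + Y/Y = 8 + 1 = 9)
I = √22/2 (I = √(-7/2 + 9) = √(11/2) = √22/2 ≈ 2.3452)
43679 - I = 43679 - √22/2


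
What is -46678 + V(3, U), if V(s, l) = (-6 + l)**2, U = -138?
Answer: -25942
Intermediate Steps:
-46678 + V(3, U) = -46678 + (-6 - 138)**2 = -46678 + (-144)**2 = -46678 + 20736 = -25942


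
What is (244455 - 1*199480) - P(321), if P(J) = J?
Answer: 44654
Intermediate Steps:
(244455 - 1*199480) - P(321) = (244455 - 1*199480) - 1*321 = (244455 - 199480) - 321 = 44975 - 321 = 44654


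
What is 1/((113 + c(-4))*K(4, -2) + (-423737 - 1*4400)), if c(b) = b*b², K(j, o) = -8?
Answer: -1/428529 ≈ -2.3336e-6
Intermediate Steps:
c(b) = b³
1/((113 + c(-4))*K(4, -2) + (-423737 - 1*4400)) = 1/((113 + (-4)³)*(-8) + (-423737 - 1*4400)) = 1/((113 - 64)*(-8) + (-423737 - 4400)) = 1/(49*(-8) - 428137) = 1/(-392 - 428137) = 1/(-428529) = -1/428529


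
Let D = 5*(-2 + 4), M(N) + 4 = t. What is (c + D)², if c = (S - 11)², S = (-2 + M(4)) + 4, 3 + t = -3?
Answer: 137641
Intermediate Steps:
t = -6 (t = -3 - 3 = -6)
M(N) = -10 (M(N) = -4 - 6 = -10)
S = -8 (S = (-2 - 10) + 4 = -12 + 4 = -8)
D = 10 (D = 5*2 = 10)
c = 361 (c = (-8 - 11)² = (-19)² = 361)
(c + D)² = (361 + 10)² = 371² = 137641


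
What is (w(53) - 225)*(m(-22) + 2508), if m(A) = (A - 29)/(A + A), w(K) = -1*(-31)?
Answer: -10709091/22 ≈ -4.8678e+5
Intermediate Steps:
w(K) = 31
m(A) = (-29 + A)/(2*A) (m(A) = (-29 + A)/((2*A)) = (-29 + A)*(1/(2*A)) = (-29 + A)/(2*A))
(w(53) - 225)*(m(-22) + 2508) = (31 - 225)*((½)*(-29 - 22)/(-22) + 2508) = -194*((½)*(-1/22)*(-51) + 2508) = -194*(51/44 + 2508) = -194*110403/44 = -10709091/22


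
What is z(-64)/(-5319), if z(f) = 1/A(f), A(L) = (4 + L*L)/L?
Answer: 16/5451975 ≈ 2.9347e-6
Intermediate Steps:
A(L) = (4 + L²)/L
z(f) = 1/(f + 4/f)
z(-64)/(-5319) = -64/(4 + (-64)²)/(-5319) = -64/(4 + 4096)*(-1/5319) = -64/4100*(-1/5319) = -64*1/4100*(-1/5319) = -16/1025*(-1/5319) = 16/5451975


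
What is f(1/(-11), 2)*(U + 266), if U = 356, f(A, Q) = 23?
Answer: 14306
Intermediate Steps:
f(1/(-11), 2)*(U + 266) = 23*(356 + 266) = 23*622 = 14306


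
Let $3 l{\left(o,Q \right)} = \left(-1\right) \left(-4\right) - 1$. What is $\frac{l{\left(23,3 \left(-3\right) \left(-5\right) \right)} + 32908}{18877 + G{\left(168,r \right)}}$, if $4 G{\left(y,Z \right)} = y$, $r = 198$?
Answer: $\frac{32909}{18919} \approx 1.7395$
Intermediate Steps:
$l{\left(o,Q \right)} = 1$ ($l{\left(o,Q \right)} = \frac{\left(-1\right) \left(-4\right) - 1}{3} = \frac{4 - 1}{3} = \frac{1}{3} \cdot 3 = 1$)
$G{\left(y,Z \right)} = \frac{y}{4}$
$\frac{l{\left(23,3 \left(-3\right) \left(-5\right) \right)} + 32908}{18877 + G{\left(168,r \right)}} = \frac{1 + 32908}{18877 + \frac{1}{4} \cdot 168} = \frac{32909}{18877 + 42} = \frac{32909}{18919}$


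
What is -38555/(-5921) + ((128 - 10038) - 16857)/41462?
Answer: 1440080003/245496502 ≈ 5.8660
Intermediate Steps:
-38555/(-5921) + ((128 - 10038) - 16857)/41462 = -38555*(-1/5921) + (-9910 - 16857)*(1/41462) = 38555/5921 - 26767*1/41462 = 38555/5921 - 26767/41462 = 1440080003/245496502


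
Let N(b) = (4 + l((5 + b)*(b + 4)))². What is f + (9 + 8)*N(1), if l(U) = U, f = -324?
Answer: 19328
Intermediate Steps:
N(b) = (4 + (4 + b)*(5 + b))² (N(b) = (4 + (5 + b)*(b + 4))² = (4 + (5 + b)*(4 + b))² = (4 + (4 + b)*(5 + b))²)
f + (9 + 8)*N(1) = -324 + (9 + 8)*(24 + 1² + 9*1)² = -324 + 17*(24 + 1 + 9)² = -324 + 17*34² = -324 + 17*1156 = -324 + 19652 = 19328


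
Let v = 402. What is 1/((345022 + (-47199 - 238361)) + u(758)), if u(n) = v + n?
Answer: 1/60622 ≈ 1.6496e-5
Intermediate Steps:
u(n) = 402 + n
1/((345022 + (-47199 - 238361)) + u(758)) = 1/((345022 + (-47199 - 238361)) + (402 + 758)) = 1/((345022 - 285560) + 1160) = 1/(59462 + 1160) = 1/60622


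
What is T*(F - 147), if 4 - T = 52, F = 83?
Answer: 3072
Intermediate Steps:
T = -48 (T = 4 - 1*52 = 4 - 52 = -48)
T*(F - 147) = -48*(83 - 147) = -48*(-64) = 3072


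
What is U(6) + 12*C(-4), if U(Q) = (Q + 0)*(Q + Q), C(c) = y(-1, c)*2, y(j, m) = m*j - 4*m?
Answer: 552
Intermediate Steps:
y(j, m) = -4*m + j*m (y(j, m) = j*m - 4*m = -4*m + j*m)
C(c) = -10*c (C(c) = (c*(-4 - 1))*2 = (c*(-5))*2 = -5*c*2 = -10*c)
U(Q) = 2*Q² (U(Q) = Q*(2*Q) = 2*Q²)
U(6) + 12*C(-4) = 2*6² + 12*(-10*(-4)) = 2*36 + 12*40 = 72 + 480 = 552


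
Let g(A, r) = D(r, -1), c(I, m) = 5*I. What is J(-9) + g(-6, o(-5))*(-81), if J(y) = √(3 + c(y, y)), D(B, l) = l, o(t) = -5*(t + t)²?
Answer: 81 + I*√42 ≈ 81.0 + 6.4807*I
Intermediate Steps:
o(t) = -20*t² (o(t) = -5*4*t² = -20*t²)
J(y) = √(3 + 5*y)
g(A, r) = -1
J(-9) + g(-6, o(-5))*(-81) = √(3 + 5*(-9)) - 1*(-81) = √(3 - 45) + 81 = √(-42) + 81 = I*√42 + 81 = 81 + I*√42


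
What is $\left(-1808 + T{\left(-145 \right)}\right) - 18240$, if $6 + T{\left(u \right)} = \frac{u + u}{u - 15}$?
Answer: $- \frac{320835}{16} \approx -20052.0$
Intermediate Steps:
$T{\left(u \right)} = -6 + \frac{2 u}{-15 + u}$ ($T{\left(u \right)} = -6 + \frac{u + u}{u - 15} = -6 + \frac{2 u}{-15 + u}$)
$\left(-1808 + T{\left(-145 \right)}\right) - 18240 = \left(-1808 + \frac{2 \left(45 - -290\right)}{-15 - 145}\right) - 18240 = \left(-1808 + \frac{2 \left(45 + 290\right)}{-160}\right) - 18240 = \left(-1808 + 2 \left(- \frac{1}{160}\right) 335\right) - 18240 = \left(-1808 - \frac{67}{16}\right) - 18240 = - \frac{28995}{16} - 18240 = - \frac{320835}{16}$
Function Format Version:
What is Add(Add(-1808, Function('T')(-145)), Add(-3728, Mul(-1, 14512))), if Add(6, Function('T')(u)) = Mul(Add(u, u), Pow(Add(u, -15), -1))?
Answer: Rational(-320835, 16) ≈ -20052.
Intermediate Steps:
Function('T')(u) = Add(-6, Mul(2, u, Pow(Add(-15, u), -1))) (Function('T')(u) = Add(-6, Mul(Add(u, u), Pow(Add(u, -15), -1))) = Add(-6, Mul(Mul(2, u), Pow(Add(-15, u), -1))) = Add(-6, Mul(2, u, Pow(Add(-15, u), -1))))
Add(Add(-1808, Function('T')(-145)), Add(-3728, Mul(-1, 14512))) = Add(Add(-1808, Mul(2, Pow(Add(-15, -145), -1), Add(45, Mul(-2, -145)))), Add(-3728, Mul(-1, 14512))) = Add(Add(-1808, Mul(2, Pow(-160, -1), Add(45, 290))), Add(-3728, -14512)) = Add(Add(-1808, Mul(2, Rational(-1, 160), 335)), -18240) = Add(Add(-1808, Rational(-67, 16)), -18240) = Add(Rational(-28995, 16), -18240) = Rational(-320835, 16)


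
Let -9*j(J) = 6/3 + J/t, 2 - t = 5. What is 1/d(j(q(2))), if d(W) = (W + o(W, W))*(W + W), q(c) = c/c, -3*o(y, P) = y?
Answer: 2187/100 ≈ 21.870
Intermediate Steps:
t = -3 (t = 2 - 1*5 = 2 - 5 = -3)
o(y, P) = -y/3
q(c) = 1
j(J) = -2/9 + J/27 (j(J) = -(6/3 + J/(-3))/9 = -(6*(1/3) + J*(-1/3))/9 = -(2 - J/3)/9 = -2/9 + J/27)
d(W) = 4*W**2/3 (d(W) = (W - W/3)*(W + W) = (2*W/3)*(2*W) = 4*W**2/3)
1/d(j(q(2))) = 1/(4*(-2/9 + (1/27)*1)**2/3) = 1/(4*(-2/9 + 1/27)**2/3) = 1/(4*(-5/27)**2/3) = 1/((4/3)*(25/729)) = 1/(100/2187) = 2187/100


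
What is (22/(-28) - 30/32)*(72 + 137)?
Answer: -40337/112 ≈ -360.15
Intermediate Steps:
(22/(-28) - 30/32)*(72 + 137) = (22*(-1/28) - 30*1/32)*209 = (-11/14 - 15/16)*209 = -193/112*209 = -40337/112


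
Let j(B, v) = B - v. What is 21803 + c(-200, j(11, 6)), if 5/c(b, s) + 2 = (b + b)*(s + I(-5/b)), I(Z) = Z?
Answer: 43867631/2012 ≈ 21803.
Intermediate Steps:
c(b, s) = 5/(-2 + 2*b*(s - 5/b)) (c(b, s) = 5/(-2 + (b + b)*(s - 5/b)) = 5/(-2 + (2*b)*(s - 5/b)) = 5/(-2 + 2*b*(s - 5/b)))
21803 + c(-200, j(11, 6)) = 21803 + 5/(2*(-6 - 200*(11 - 1*6))) = 21803 + 5/(2*(-6 - 200*(11 - 6))) = 21803 + 5/(2*(-6 - 200*5)) = 21803 + 5/(2*(-6 - 1000)) = 21803 + (5/2)/(-1006) = 21803 + (5/2)*(-1/1006) = 21803 - 5/2012 = 43867631/2012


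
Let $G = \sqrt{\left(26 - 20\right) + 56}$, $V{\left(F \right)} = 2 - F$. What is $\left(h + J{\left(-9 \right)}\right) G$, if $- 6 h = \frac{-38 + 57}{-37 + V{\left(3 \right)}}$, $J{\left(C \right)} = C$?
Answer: $- \frac{107 \sqrt{62}}{12} \approx -70.21$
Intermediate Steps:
$G = \sqrt{62}$ ($G = \sqrt{\left(26 - 20\right) + 56} = \sqrt{6 + 56} = \sqrt{62} \approx 7.874$)
$h = \frac{1}{12}$ ($h = - \frac{\left(-38 + 57\right) \frac{1}{-37 + \left(2 - 3\right)}}{6} = - \frac{19 \frac{1}{-37 + \left(2 - 3\right)}}{6} = - \frac{19 \frac{1}{-37 - 1}}{6} = - \frac{19 \frac{1}{-38}}{6} = - \frac{19 \left(- \frac{1}{38}\right)}{6} = \left(- \frac{1}{6}\right) \left(- \frac{1}{2}\right) = \frac{1}{12} \approx 0.083333$)
$\left(h + J{\left(-9 \right)}\right) G = \left(\frac{1}{12} - 9\right) \sqrt{62} = - \frac{107 \sqrt{62}}{12}$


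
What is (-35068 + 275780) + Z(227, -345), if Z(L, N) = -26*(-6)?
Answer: 240868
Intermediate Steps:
Z(L, N) = 156
(-35068 + 275780) + Z(227, -345) = (-35068 + 275780) + 156 = 240712 + 156 = 240868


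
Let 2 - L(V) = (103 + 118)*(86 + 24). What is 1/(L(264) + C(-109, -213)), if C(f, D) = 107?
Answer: -1/24201 ≈ -4.1321e-5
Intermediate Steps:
L(V) = -24308 (L(V) = 2 - (103 + 118)*(86 + 24) = 2 - 221*110 = 2 - 1*24310 = 2 - 24310 = -24308)
1/(L(264) + C(-109, -213)) = 1/(-24308 + 107) = 1/(-24201) = -1/24201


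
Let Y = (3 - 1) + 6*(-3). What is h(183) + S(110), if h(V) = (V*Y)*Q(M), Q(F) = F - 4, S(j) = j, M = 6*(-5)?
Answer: 99662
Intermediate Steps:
M = -30
Q(F) = -4 + F
Y = -16 (Y = 2 - 18 = -16)
h(V) = 544*V (h(V) = (V*(-16))*(-4 - 30) = -16*V*(-34) = 544*V)
h(183) + S(110) = 544*183 + 110 = 99552 + 110 = 99662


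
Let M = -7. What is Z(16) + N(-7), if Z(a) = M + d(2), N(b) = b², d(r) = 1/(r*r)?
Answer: 169/4 ≈ 42.250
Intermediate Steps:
d(r) = r⁻²
Z(a) = -27/4 (Z(a) = -7 + 2⁻² = -7 + ¼ = -27/4)
Z(16) + N(-7) = -27/4 + (-7)² = -27/4 + 49 = 169/4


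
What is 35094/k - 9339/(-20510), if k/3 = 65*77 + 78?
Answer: 287396117/104252330 ≈ 2.7567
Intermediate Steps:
k = 15249 (k = 3*(65*77 + 78) = 3*(5005 + 78) = 3*5083 = 15249)
35094/k - 9339/(-20510) = 35094/15249 - 9339/(-20510) = 35094*(1/15249) - 9339*(-1/20510) = 11698/5083 + 9339/20510 = 287396117/104252330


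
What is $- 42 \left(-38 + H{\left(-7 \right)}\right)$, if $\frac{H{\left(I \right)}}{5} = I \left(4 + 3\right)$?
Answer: $11886$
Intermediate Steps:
$H{\left(I \right)} = 35 I$ ($H{\left(I \right)} = 5 I \left(4 + 3\right) = 5 I 7 = 5 \cdot 7 I = 35 I$)
$- 42 \left(-38 + H{\left(-7 \right)}\right) = - 42 \left(-38 + 35 \left(-7\right)\right) = - 42 \left(-38 - 245\right) = \left(-42\right) \left(-283\right) = 11886$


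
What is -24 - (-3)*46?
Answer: 114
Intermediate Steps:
-24 - (-3)*46 = -24 - 3*(-46) = -24 + 138 = 114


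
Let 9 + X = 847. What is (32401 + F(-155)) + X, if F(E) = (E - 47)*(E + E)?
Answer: 95859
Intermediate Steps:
X = 838 (X = -9 + 847 = 838)
F(E) = 2*E*(-47 + E) (F(E) = (-47 + E)*(2*E) = 2*E*(-47 + E))
(32401 + F(-155)) + X = (32401 + 2*(-155)*(-47 - 155)) + 838 = (32401 + 2*(-155)*(-202)) + 838 = (32401 + 62620) + 838 = 95021 + 838 = 95859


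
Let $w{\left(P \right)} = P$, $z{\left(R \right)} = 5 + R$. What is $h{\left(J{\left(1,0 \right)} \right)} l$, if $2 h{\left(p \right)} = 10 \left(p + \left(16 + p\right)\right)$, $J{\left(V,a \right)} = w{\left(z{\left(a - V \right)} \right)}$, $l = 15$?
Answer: $1800$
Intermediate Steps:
$J{\left(V,a \right)} = 5 + a - V$ ($J{\left(V,a \right)} = 5 - \left(V - a\right) = 5 + a - V$)
$h{\left(p \right)} = 80 + 10 p$ ($h{\left(p \right)} = \frac{10 \left(p + \left(16 + p\right)\right)}{2} = \frac{10 \left(16 + 2 p\right)}{2} = \frac{160 + 20 p}{2} = 80 + 10 p$)
$h{\left(J{\left(1,0 \right)} \right)} l = \left(80 + 10 \left(5 + 0 - 1\right)\right) 15 = \left(80 + 10 \cdot 4\right) 15 = \left(80 + 40\right) 15 = 120 \cdot 15 = 1800$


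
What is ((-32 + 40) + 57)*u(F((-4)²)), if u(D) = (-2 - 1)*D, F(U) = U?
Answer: -3120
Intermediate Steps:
u(D) = -3*D
((-32 + 40) + 57)*u(F((-4)²)) = ((-32 + 40) + 57)*(-3*(-4)²) = (8 + 57)*(-3*16) = 65*(-48) = -3120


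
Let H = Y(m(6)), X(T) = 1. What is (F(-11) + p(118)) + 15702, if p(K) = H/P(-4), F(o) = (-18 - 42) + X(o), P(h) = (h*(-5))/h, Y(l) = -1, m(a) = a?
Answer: 78216/5 ≈ 15643.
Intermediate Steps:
P(h) = -5 (P(h) = (-5*h)/h = -5)
H = -1
F(o) = -59 (F(o) = (-18 - 42) + 1 = -60 + 1 = -59)
p(K) = 1/5 (p(K) = -1/(-5) = -1*(-1/5) = 1/5)
(F(-11) + p(118)) + 15702 = (-59 + 1/5) + 15702 = -294/5 + 15702 = 78216/5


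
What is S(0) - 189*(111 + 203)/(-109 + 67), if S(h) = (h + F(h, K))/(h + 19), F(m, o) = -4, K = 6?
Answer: 26843/19 ≈ 1412.8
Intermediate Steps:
S(h) = (-4 + h)/(19 + h) (S(h) = (h - 4)/(h + 19) = (-4 + h)/(19 + h))
S(0) - 189*(111 + 203)/(-109 + 67) = (-4 + 0)/(19 + 0) - 189*(111 + 203)/(-109 + 67) = -4/19 - 59346/(-42) = (1/19)*(-4) - 59346*(-1)/42 = -4/19 - 189*(-157/21) = -4/19 + 1413 = 26843/19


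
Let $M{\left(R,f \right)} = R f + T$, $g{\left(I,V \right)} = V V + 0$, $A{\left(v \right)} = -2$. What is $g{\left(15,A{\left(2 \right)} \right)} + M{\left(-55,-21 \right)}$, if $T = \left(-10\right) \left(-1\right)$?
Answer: $1169$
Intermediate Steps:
$T = 10$
$g{\left(I,V \right)} = V^{2}$ ($g{\left(I,V \right)} = V^{2} + 0 = V^{2}$)
$M{\left(R,f \right)} = 10 + R f$ ($M{\left(R,f \right)} = R f + 10 = 10 + R f$)
$g{\left(15,A{\left(2 \right)} \right)} + M{\left(-55,-21 \right)} = \left(-2\right)^{2} + \left(10 - -1155\right) = 4 + \left(10 + 1155\right) = 4 + 1165 = 1169$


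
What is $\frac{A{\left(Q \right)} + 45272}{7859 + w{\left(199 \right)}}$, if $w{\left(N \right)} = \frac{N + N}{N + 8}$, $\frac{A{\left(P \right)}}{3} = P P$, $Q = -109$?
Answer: $\frac{16749405}{1627211} \approx 10.293$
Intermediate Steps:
$A{\left(P \right)} = 3 P^{2}$ ($A{\left(P \right)} = 3 P P = 3 P^{2}$)
$w{\left(N \right)} = \frac{2 N}{8 + N}$
$\frac{A{\left(Q \right)} + 45272}{7859 + w{\left(199 \right)}} = \frac{3 \left(-109\right)^{2} + 45272}{7859 + 2 \cdot 199 \frac{1}{8 + 199}} = \frac{3 \cdot 11881 + 45272}{7859 + 2 \cdot 199 \cdot \frac{1}{207}} = \frac{35643 + 45272}{7859 + 2 \cdot 199 \cdot \frac{1}{207}} = \frac{80915}{7859 + \frac{398}{207}} = \frac{80915}{\frac{1627211}{207}} = 80915 \cdot \frac{207}{1627211} = \frac{16749405}{1627211}$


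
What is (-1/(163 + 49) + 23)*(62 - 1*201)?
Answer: -677625/212 ≈ -3196.3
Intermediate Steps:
(-1/(163 + 49) + 23)*(62 - 1*201) = (-1/212 + 23)*(62 - 201) = (-1*1/212 + 23)*(-139) = (-1/212 + 23)*(-139) = (4875/212)*(-139) = -677625/212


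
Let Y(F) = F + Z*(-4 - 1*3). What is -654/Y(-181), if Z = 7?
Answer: 327/115 ≈ 2.8435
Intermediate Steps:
Y(F) = -49 + F (Y(F) = F + 7*(-4 - 1*3) = F + 7*(-4 - 3) = F + 7*(-7) = F - 49 = -49 + F)
-654/Y(-181) = -654/(-49 - 181) = -654/(-230) = -654*(-1/230) = 327/115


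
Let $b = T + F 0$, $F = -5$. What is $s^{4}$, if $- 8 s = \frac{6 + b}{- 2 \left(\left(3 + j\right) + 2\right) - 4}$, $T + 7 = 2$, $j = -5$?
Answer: $\frac{1}{1048576} \approx 9.5367 \cdot 10^{-7}$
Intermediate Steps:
$T = -5$ ($T = -7 + 2 = -5$)
$b = -5$ ($b = -5 - 0 = -5 + 0 = -5$)
$s = \frac{1}{32}$ ($s = - \frac{\left(6 - 5\right) \frac{1}{- 2 \left(\left(3 - 5\right) + 2\right) - 4}}{8} = - \frac{1 \frac{1}{- 2 \left(-2 + 2\right) - 4}}{8} = - \frac{1 \frac{1}{\left(-2\right) 0 - 4}}{8} = - \frac{1 \frac{1}{0 - 4}}{8} = - \frac{1 \frac{1}{-4}}{8} = - \frac{1 \left(- \frac{1}{4}\right)}{8} = \left(- \frac{1}{8}\right) \left(- \frac{1}{4}\right) = \frac{1}{32} \approx 0.03125$)
$s^{4} = \left(\frac{1}{32}\right)^{4} = \frac{1}{1048576}$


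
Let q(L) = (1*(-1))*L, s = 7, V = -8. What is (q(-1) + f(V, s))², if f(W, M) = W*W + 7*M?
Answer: 12996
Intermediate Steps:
f(W, M) = W² + 7*M
q(L) = -L
(q(-1) + f(V, s))² = (-1*(-1) + ((-8)² + 7*7))² = (1 + (64 + 49))² = (1 + 113)² = 114² = 12996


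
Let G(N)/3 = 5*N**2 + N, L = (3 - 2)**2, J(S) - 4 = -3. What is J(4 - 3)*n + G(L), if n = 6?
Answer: 24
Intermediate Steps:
J(S) = 1 (J(S) = 4 - 3 = 1)
L = 1 (L = 1**2 = 1)
G(N) = 3*N + 15*N**2 (G(N) = 3*(5*N**2 + N) = 3*(N + 5*N**2) = 3*N + 15*N**2)
J(4 - 3)*n + G(L) = 1*6 + 3*1*(1 + 5*1) = 6 + 3*1*(1 + 5) = 6 + 3*1*6 = 6 + 18 = 24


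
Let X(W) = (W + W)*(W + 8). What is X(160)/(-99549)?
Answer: -17920/33183 ≈ -0.54004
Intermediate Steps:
X(W) = 2*W*(8 + W) (X(W) = (2*W)*(8 + W) = 2*W*(8 + W))
X(160)/(-99549) = (2*160*(8 + 160))/(-99549) = (2*160*168)*(-1/99549) = 53760*(-1/99549) = -17920/33183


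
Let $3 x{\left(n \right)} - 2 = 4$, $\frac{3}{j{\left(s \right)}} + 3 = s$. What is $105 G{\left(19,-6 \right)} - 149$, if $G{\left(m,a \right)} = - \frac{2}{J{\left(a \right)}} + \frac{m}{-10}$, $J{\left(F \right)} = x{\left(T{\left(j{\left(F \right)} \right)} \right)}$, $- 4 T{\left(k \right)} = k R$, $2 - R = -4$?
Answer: $- \frac{907}{2} \approx -453.5$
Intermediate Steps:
$R = 6$ ($R = 2 - -4 = 2 + 4 = 6$)
$j{\left(s \right)} = \frac{3}{-3 + s}$
$T{\left(k \right)} = - \frac{3 k}{2}$ ($T{\left(k \right)} = - \frac{k 6}{4} = - \frac{6 k}{4} = - \frac{3 k}{2}$)
$x{\left(n \right)} = 2$ ($x{\left(n \right)} = \frac{2}{3} + \frac{1}{3} \cdot 4 = \frac{2}{3} + \frac{4}{3} = 2$)
$J{\left(F \right)} = 2$
$G{\left(m,a \right)} = -1 - \frac{m}{10}$ ($G{\left(m,a \right)} = - \frac{2}{2} + \frac{m}{-10} = \left(-2\right) \frac{1}{2} + m \left(- \frac{1}{10}\right) = -1 - \frac{m}{10}$)
$105 G{\left(19,-6 \right)} - 149 = 105 \left(-1 - \frac{19}{10}\right) - 149 = 105 \left(- \frac{29}{10}\right) - 149 = - \frac{609}{2} - 149 = - \frac{907}{2}$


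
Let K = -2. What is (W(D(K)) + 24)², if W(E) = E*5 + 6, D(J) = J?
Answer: 400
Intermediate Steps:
W(E) = 6 + 5*E (W(E) = 5*E + 6 = 6 + 5*E)
(W(D(K)) + 24)² = ((6 + 5*(-2)) + 24)² = ((6 - 10) + 24)² = (-4 + 24)² = 20² = 400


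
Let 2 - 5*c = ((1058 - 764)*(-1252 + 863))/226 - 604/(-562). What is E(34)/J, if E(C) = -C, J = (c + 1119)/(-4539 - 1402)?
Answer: 16034788705/96877919 ≈ 165.52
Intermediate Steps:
c = 16097803/158765 (c = ⅖ - (((1058 - 764)*(-1252 + 863))/226 - 604/(-562))/5 = ⅖ - ((294*(-389))*(1/226) - 604*(-1/562))/5 = ⅖ - (-114366*1/226 + 302/281)/5 = ⅖ - (-57183/113 + 302/281)/5 = ⅖ - ⅕*(-16034297/31753) = ⅖ + 16034297/158765 = 16097803/158765 ≈ 101.39)
J = -193755838/943222865 (J = (16097803/158765 + 1119)/(-4539 - 1402) = (193755838/158765)/(-5941) = (193755838/158765)*(-1/5941) = -193755838/943222865 ≈ -0.20542)
E(34)/J = (-1*34)/(-193755838/943222865) = -34*(-943222865/193755838) = 16034788705/96877919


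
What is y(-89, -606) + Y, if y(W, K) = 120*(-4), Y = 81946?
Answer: 81466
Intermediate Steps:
y(W, K) = -480
y(-89, -606) + Y = -480 + 81946 = 81466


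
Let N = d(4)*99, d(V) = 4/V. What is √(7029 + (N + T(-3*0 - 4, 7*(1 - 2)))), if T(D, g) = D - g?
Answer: √7131 ≈ 84.445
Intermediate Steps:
N = 99 (N = (4/4)*99 = (4*(¼))*99 = 1*99 = 99)
√(7029 + (N + T(-3*0 - 4, 7*(1 - 2)))) = √(7029 + (99 + ((-3*0 - 4) - 7*(1 - 2)))) = √(7029 + (99 + ((0 - 4) - 7*(-1)))) = √(7029 + (99 + (-4 - 1*(-7)))) = √(7029 + (99 + (-4 + 7))) = √(7029 + (99 + 3)) = √(7029 + 102) = √7131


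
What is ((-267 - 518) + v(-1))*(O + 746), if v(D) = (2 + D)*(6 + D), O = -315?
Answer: -336180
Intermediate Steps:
((-267 - 518) + v(-1))*(O + 746) = ((-267 - 518) + (12 + (-1)² + 8*(-1)))*(-315 + 746) = (-785 + (12 + 1 - 8))*431 = (-785 + 5)*431 = -780*431 = -336180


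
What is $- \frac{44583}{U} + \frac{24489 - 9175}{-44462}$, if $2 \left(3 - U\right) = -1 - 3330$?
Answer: $- \frac{42719165}{1578401} \approx -27.065$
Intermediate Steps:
$U = \frac{3337}{2}$ ($U = 3 - \frac{-1 - 3330}{2} = 3 - - \frac{3331}{2} = 3 + \frac{3331}{2} = \frac{3337}{2} \approx 1668.5$)
$- \frac{44583}{U} + \frac{24489 - 9175}{-44462} = - \frac{44583}{\frac{3337}{2}} + \frac{24489 - 9175}{-44462} = \left(-44583\right) \frac{2}{3337} + \left(24489 - 9175\right) \left(- \frac{1}{44462}\right) = - \frac{89166}{3337} + 15314 \left(- \frac{1}{44462}\right) = - \frac{89166}{3337} - \frac{7657}{22231} = - \frac{42719165}{1578401}$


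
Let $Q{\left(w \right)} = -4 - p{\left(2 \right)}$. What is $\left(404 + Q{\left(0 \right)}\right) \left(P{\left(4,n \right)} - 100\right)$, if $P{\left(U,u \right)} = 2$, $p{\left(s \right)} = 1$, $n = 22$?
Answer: $-39102$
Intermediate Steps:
$Q{\left(w \right)} = -5$ ($Q{\left(w \right)} = -4 - 1 = -5$)
$\left(404 + Q{\left(0 \right)}\right) \left(P{\left(4,n \right)} - 100\right) = \left(404 - 5\right) \left(2 - 100\right) = 399 \left(-98\right) = -39102$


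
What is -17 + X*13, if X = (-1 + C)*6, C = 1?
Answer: -17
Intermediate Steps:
X = 0 (X = (-1 + 1)*6 = 0*6 = 0)
-17 + X*13 = -17 + 0*13 = -17 + 0 = -17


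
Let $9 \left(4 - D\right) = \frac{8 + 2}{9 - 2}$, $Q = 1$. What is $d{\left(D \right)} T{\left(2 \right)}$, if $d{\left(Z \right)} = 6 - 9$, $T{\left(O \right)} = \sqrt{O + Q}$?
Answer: $- 3 \sqrt{3} \approx -5.1962$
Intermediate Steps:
$T{\left(O \right)} = \sqrt{1 + O}$ ($T{\left(O \right)} = \sqrt{O + 1} = \sqrt{1 + O}$)
$D = \frac{242}{63}$ ($D = 4 - \frac{\left(8 + 2\right) \frac{1}{9 - 2}}{9} = 4 - \frac{10 \cdot \frac{1}{7}}{9} = 4 - \frac{10}{63} = \frac{242}{63} \approx 3.8413$)
$d{\left(Z \right)} = -3$
$d{\left(D \right)} T{\left(2 \right)} = - 3 \sqrt{1 + 2} = - 3 \sqrt{3}$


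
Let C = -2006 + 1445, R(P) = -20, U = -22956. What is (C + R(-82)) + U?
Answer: -23537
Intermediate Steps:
C = -561
(C + R(-82)) + U = (-561 - 20) - 22956 = -581 - 22956 = -23537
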